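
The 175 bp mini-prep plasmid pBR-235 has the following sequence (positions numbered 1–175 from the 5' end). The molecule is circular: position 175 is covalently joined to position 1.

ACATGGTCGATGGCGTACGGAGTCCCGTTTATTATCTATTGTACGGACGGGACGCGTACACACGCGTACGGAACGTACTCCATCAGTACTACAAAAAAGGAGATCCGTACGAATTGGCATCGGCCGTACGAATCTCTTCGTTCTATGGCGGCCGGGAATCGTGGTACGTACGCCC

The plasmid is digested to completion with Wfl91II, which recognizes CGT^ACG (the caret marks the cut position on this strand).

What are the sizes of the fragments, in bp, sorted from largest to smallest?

51, 42, 41, 22, 19 bp

Wfl91II sites (CGTACG) start at positions 14, 65, 106, 125, 167.
Wfl91II cuts after base 3 of each site, so after positions 16, 67, 108, 127, 169.
Circular molecule, 5 cuts → 5 fragments:
  17–67 → 51 bp
  68–108 → 41 bp
  109–127 → 19 bp
  128–169 → 42 bp
  170–175 then 1–16 → 6 + 16 = 22 bp
Sorted largest to smallest: 51, 42, 41, 22, 19 bp.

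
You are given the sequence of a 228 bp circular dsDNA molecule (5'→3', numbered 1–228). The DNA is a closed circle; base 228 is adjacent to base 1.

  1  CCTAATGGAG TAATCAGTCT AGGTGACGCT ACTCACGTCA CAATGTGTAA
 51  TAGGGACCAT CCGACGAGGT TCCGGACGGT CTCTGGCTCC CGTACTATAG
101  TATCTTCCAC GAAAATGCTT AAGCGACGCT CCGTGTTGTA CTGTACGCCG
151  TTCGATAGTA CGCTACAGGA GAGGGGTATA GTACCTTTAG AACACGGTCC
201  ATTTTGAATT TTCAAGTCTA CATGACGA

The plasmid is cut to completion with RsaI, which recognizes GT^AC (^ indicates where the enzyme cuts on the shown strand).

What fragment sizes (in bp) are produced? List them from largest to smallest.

RsaI sites (GTAC) start at positions 92, 138, 143, 158, 181.
RsaI cuts after base 2 of each site, so after positions 93, 139, 144, 159, 182.
Circular molecule, 5 cuts → 5 fragments:
  94–139 → 46 bp
  140–144 → 5 bp
  145–159 → 15 bp
  160–182 → 23 bp
  183–228 then 1–93 → 46 + 93 = 139 bp
Sorted largest to smallest: 139, 46, 23, 15, 5 bp.

139, 46, 23, 15, 5 bp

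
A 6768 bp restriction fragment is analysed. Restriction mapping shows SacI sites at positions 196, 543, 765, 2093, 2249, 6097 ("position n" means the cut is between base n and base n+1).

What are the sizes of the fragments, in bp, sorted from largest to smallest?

Linear molecule, 6 cuts → 7 fragments:
  196 − 0 = 196 bp
  543 − 196 = 347 bp
  765 − 543 = 222 bp
  2093 − 765 = 1328 bp
  2249 − 2093 = 156 bp
  6097 − 2249 = 3848 bp
  6768 − 6097 = 671 bp
Sorted largest to smallest: 3848, 1328, 671, 347, 222, 196, 156 bp.

3848, 1328, 671, 347, 222, 196, 156 bp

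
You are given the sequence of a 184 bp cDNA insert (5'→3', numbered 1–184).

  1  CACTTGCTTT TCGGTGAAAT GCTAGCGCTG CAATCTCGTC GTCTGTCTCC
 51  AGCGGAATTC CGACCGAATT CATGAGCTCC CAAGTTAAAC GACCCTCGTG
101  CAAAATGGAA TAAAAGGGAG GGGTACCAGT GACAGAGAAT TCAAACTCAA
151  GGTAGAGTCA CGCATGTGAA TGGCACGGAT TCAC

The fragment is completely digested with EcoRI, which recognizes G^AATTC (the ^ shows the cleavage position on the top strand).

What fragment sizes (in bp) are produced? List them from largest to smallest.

71, 55, 47, 11 bp

EcoRI sites (GAATTC) start at positions 55, 66, 137.
EcoRI cuts after the first base of each site, so after positions 55, 66, 137.
Linear molecule, 3 cuts → 4 fragments:
  1–55 → 55 bp
  56–66 → 11 bp
  67–137 → 71 bp
  138–184 → 47 bp
Sorted largest to smallest: 71, 55, 47, 11 bp.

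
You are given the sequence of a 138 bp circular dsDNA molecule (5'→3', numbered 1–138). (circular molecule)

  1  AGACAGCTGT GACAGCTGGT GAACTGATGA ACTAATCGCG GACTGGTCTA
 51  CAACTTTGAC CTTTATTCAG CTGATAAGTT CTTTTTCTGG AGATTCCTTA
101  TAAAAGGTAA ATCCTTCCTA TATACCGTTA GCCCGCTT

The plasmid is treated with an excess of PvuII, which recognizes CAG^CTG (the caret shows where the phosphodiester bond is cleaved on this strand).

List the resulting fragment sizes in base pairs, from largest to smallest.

PvuII sites (CAGCTG) start at positions 4, 13, 68.
PvuII cuts after base 3 of each site, so after positions 6, 15, 70.
Circular molecule, 3 cuts → 3 fragments:
  7–15 → 9 bp
  16–70 → 55 bp
  71–138 then 1–6 → 68 + 6 = 74 bp
Sorted largest to smallest: 74, 55, 9 bp.

74, 55, 9 bp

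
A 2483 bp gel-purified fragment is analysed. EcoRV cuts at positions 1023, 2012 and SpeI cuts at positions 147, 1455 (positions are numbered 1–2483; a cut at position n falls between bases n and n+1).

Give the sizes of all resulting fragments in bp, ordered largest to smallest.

876, 557, 471, 432, 147 bp

Combined cut positions (sorted): 147, 1023, 1455, 2012.
Linear molecule, 4 cuts → 5 fragments:
  147 − 0 = 147 bp
  1023 − 147 = 876 bp
  1455 − 1023 = 432 bp
  2012 − 1455 = 557 bp
  2483 − 2012 = 471 bp
Sorted largest to smallest: 876, 557, 471, 432, 147 bp.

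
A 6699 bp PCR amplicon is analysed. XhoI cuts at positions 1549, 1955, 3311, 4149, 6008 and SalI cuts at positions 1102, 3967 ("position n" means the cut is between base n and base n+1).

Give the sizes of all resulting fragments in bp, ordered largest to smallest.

1859, 1356, 1102, 691, 656, 447, 406, 182 bp

Combined cut positions (sorted): 1102, 1549, 1955, 3311, 3967, 4149, 6008.
Linear molecule, 7 cuts → 8 fragments:
  1102 − 0 = 1102 bp
  1549 − 1102 = 447 bp
  1955 − 1549 = 406 bp
  3311 − 1955 = 1356 bp
  3967 − 3311 = 656 bp
  4149 − 3967 = 182 bp
  6008 − 4149 = 1859 bp
  6699 − 6008 = 691 bp
Sorted largest to smallest: 1859, 1356, 1102, 691, 656, 447, 406, 182 bp.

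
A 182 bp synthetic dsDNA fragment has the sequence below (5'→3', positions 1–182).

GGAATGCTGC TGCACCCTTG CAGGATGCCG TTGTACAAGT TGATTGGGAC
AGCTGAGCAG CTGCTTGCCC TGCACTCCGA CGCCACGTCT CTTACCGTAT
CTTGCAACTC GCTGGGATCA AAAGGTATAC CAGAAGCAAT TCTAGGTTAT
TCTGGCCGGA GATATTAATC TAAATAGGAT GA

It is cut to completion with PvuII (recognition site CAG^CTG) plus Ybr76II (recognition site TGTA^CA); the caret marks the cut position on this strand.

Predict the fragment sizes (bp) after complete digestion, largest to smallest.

122, 35, 17, 8 bp

PvuII sites (CAGCTG) start at positions 50, 58.
PvuII cuts after base 3 of each site, so after positions 52, 60.
The Ybr76II site (TGTACA) starts at position 32.
Ybr76II cuts after base 4 of each site, so after position 35.
Combined cut positions: 35, 52, 60.
Linear molecule, 3 cuts → 4 fragments:
  1–35 → 35 bp
  36–52 → 17 bp
  53–60 → 8 bp
  61–182 → 122 bp
Sorted largest to smallest: 122, 35, 17, 8 bp.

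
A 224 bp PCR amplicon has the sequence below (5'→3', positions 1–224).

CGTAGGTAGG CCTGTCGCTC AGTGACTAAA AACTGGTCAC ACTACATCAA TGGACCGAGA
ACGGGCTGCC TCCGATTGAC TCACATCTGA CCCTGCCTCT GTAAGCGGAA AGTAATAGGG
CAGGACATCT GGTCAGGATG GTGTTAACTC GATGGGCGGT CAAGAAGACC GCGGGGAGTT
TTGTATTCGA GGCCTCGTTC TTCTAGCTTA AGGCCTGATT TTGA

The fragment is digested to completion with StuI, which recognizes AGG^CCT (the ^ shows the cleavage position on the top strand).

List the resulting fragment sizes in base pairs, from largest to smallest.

182, 21, 11, 10 bp

StuI sites (AGGCCT) start at positions 8, 190, 211.
StuI cuts after base 3 of each site, so after positions 10, 192, 213.
Linear molecule, 3 cuts → 4 fragments:
  1–10 → 10 bp
  11–192 → 182 bp
  193–213 → 21 bp
  214–224 → 11 bp
Sorted largest to smallest: 182, 21, 11, 10 bp.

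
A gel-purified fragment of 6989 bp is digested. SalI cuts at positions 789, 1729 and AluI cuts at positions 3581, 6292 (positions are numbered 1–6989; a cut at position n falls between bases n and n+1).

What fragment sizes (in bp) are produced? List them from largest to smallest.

2711, 1852, 940, 789, 697 bp

Combined cut positions (sorted): 789, 1729, 3581, 6292.
Linear molecule, 4 cuts → 5 fragments:
  789 − 0 = 789 bp
  1729 − 789 = 940 bp
  3581 − 1729 = 1852 bp
  6292 − 3581 = 2711 bp
  6989 − 6292 = 697 bp
Sorted largest to smallest: 2711, 1852, 940, 789, 697 bp.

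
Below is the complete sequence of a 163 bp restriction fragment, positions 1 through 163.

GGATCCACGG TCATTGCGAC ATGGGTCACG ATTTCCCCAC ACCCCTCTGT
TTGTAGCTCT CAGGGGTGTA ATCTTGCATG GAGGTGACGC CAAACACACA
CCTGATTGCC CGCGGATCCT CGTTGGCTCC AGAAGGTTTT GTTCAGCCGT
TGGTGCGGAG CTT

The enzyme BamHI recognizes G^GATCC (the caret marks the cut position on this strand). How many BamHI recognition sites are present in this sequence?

2

GGATCC occurs starting at positions 1, 114.
BamHI cuts at 2 sites.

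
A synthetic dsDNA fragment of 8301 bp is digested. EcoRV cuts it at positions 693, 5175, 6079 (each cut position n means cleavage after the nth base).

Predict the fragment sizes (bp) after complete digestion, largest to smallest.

4482, 2222, 904, 693 bp

Linear molecule, 3 cuts → 4 fragments:
  693 − 0 = 693 bp
  5175 − 693 = 4482 bp
  6079 − 5175 = 904 bp
  8301 − 6079 = 2222 bp
Sorted largest to smallest: 4482, 2222, 904, 693 bp.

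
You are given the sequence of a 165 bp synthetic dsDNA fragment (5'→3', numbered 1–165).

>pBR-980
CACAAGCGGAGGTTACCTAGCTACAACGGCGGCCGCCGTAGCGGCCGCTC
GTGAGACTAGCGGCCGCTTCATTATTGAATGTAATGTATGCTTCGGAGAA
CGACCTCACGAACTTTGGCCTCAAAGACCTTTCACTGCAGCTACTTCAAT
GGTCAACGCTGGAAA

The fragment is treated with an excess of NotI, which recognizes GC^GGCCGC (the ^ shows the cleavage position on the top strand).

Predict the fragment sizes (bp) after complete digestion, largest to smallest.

104, 30, 19, 12 bp

NotI sites (GCGGCCGC) start at positions 29, 41, 60.
NotI cuts after base 2 of each site, so after positions 30, 42, 61.
Linear molecule, 3 cuts → 4 fragments:
  1–30 → 30 bp
  31–42 → 12 bp
  43–61 → 19 bp
  62–165 → 104 bp
Sorted largest to smallest: 104, 30, 19, 12 bp.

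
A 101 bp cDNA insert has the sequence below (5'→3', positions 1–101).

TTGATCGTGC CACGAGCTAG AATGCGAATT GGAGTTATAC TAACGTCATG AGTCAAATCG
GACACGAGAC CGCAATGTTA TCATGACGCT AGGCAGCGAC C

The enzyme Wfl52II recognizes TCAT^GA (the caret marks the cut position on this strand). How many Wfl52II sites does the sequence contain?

2

TCATGA occurs starting at positions 46, 81.
Wfl52II cuts at 2 sites.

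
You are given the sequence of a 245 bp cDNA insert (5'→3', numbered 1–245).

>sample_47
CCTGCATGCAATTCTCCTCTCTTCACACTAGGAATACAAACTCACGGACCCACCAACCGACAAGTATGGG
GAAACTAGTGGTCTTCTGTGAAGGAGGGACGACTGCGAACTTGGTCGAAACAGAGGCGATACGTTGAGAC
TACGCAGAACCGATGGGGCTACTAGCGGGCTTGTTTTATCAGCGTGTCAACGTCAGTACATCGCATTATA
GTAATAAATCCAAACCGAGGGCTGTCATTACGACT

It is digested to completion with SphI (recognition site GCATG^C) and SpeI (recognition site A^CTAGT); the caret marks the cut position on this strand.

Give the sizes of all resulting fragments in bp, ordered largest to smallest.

171, 66, 8 bp

The SphI site (GCATGC) starts at position 4.
SphI cuts after base 5 of each site (before the last base), so after position 8.
The SpeI site (ACTAGT) starts at position 74.
SpeI cuts after the first base of each site, so after position 74.
Combined cut positions: 8, 74.
Linear molecule, 2 cuts → 3 fragments:
  1–8 → 8 bp
  9–74 → 66 bp
  75–245 → 171 bp
Sorted largest to smallest: 171, 66, 8 bp.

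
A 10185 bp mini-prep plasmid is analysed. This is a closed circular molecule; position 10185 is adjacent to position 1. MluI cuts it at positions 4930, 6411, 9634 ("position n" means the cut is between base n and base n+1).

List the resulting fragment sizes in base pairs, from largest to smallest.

5481, 3223, 1481 bp

Circular molecule, 3 cuts → 3 fragments:
  6411 − 4930 = 1481 bp
  9634 − 6411 = 3223 bp
  wrap: 10185 − 9634 + 4930 = 5481 bp
Sorted largest to smallest: 5481, 3223, 1481 bp.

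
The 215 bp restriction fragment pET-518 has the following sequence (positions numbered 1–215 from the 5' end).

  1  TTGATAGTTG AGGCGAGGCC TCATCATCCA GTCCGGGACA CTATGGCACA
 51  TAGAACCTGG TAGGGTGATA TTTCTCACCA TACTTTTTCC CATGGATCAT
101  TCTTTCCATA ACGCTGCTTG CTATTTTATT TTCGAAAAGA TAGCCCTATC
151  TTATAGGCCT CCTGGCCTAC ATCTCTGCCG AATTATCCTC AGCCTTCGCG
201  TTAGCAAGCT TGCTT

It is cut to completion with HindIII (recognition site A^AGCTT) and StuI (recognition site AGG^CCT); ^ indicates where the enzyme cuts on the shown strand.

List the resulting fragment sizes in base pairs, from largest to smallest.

The HindIII site (AAGCTT) starts at position 206.
HindIII cuts after the first base of each site, so after position 206.
StuI sites (AGGCCT) start at positions 16, 155.
StuI cuts after base 3 of each site, so after positions 18, 157.
Combined cut positions: 18, 157, 206.
Linear molecule, 3 cuts → 4 fragments:
  1–18 → 18 bp
  19–157 → 139 bp
  158–206 → 49 bp
  207–215 → 9 bp
Sorted largest to smallest: 139, 49, 18, 9 bp.

139, 49, 18, 9 bp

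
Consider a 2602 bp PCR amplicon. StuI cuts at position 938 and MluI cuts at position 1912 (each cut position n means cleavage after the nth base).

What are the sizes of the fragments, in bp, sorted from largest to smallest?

Combined cut positions (sorted): 938, 1912.
Linear molecule, 2 cuts → 3 fragments:
  938 − 0 = 938 bp
  1912 − 938 = 974 bp
  2602 − 1912 = 690 bp
Sorted largest to smallest: 974, 938, 690 bp.

974, 938, 690 bp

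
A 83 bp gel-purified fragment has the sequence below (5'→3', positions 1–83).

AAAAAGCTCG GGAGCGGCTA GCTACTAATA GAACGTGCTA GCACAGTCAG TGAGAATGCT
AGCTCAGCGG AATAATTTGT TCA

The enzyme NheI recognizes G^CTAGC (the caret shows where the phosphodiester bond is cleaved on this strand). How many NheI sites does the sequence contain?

3

GCTAGC occurs starting at positions 17, 37, 58.
NheI cuts at 3 sites.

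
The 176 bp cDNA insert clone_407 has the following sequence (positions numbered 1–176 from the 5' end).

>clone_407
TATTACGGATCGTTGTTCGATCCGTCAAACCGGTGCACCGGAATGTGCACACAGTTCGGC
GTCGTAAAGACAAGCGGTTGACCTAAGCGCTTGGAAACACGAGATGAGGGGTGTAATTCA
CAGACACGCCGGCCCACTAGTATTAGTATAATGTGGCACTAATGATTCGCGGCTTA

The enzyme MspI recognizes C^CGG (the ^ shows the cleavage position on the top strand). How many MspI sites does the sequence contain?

CCGG occurs starting at positions 30, 38, 129.
MspI cuts at 3 sites.

3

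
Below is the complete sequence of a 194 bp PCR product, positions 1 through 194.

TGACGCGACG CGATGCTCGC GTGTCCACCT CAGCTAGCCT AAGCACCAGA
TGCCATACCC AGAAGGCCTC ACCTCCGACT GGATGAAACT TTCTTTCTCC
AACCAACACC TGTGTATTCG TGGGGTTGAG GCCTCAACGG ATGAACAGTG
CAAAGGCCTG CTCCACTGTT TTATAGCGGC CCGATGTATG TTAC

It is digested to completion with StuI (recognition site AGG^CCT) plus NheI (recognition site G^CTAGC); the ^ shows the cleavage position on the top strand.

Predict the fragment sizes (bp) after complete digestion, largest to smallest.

65, 38, 33, 33, 25 bp

StuI sites (AGGCCT) start at positions 64, 129, 154.
StuI cuts after base 3 of each site, so after positions 66, 131, 156.
The NheI site (GCTAGC) starts at position 33.
NheI cuts after the first base of each site, so after position 33.
Combined cut positions: 33, 66, 131, 156.
Linear molecule, 4 cuts → 5 fragments:
  1–33 → 33 bp
  34–66 → 33 bp
  67–131 → 65 bp
  132–156 → 25 bp
  157–194 → 38 bp
Sorted largest to smallest: 65, 38, 33, 33, 25 bp.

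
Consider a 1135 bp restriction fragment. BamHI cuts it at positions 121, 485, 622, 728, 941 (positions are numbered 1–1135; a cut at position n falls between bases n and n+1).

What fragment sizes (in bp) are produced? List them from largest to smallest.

364, 213, 194, 137, 121, 106 bp

Linear molecule, 5 cuts → 6 fragments:
  121 − 0 = 121 bp
  485 − 121 = 364 bp
  622 − 485 = 137 bp
  728 − 622 = 106 bp
  941 − 728 = 213 bp
  1135 − 941 = 194 bp
Sorted largest to smallest: 364, 213, 194, 137, 121, 106 bp.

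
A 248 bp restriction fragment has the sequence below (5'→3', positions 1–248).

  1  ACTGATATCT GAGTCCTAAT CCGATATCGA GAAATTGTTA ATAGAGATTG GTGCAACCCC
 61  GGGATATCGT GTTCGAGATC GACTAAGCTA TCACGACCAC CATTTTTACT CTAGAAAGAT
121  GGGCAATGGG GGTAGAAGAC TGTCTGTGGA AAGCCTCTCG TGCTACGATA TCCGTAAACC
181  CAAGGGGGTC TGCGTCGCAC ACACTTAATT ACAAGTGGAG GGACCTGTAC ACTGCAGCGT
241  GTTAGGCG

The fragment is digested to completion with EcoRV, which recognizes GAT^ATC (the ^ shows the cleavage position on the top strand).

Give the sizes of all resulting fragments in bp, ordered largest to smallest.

104, 79, 40, 19, 6 bp

EcoRV sites (GATATC) start at positions 4, 23, 63, 167.
EcoRV cuts after base 3 of each site, so after positions 6, 25, 65, 169.
Linear molecule, 4 cuts → 5 fragments:
  1–6 → 6 bp
  7–25 → 19 bp
  26–65 → 40 bp
  66–169 → 104 bp
  170–248 → 79 bp
Sorted largest to smallest: 104, 79, 40, 19, 6 bp.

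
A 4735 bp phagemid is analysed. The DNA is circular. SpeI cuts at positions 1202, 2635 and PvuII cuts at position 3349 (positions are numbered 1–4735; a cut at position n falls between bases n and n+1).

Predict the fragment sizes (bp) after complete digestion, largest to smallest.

Combined cut positions (sorted): 1202, 2635, 3349.
Circular molecule, 3 cuts → 3 fragments:
  2635 − 1202 = 1433 bp
  3349 − 2635 = 714 bp
  wrap: 4735 − 3349 + 1202 = 2588 bp
Sorted largest to smallest: 2588, 1433, 714 bp.

2588, 1433, 714 bp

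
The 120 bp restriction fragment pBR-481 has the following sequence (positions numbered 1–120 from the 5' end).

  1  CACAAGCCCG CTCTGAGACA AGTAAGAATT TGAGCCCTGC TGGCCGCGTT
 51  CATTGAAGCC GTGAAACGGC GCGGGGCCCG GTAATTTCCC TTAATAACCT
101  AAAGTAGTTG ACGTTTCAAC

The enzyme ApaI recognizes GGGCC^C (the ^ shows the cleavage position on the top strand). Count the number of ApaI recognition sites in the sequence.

1

GGGCCC occurs starting at position 74.
ApaI cuts at 1 site.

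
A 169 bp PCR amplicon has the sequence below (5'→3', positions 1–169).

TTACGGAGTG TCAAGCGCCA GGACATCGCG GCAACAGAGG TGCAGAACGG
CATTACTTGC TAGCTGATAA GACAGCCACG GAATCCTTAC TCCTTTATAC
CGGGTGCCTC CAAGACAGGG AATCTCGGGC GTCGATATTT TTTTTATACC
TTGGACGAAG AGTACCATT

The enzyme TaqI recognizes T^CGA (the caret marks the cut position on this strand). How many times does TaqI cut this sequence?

1

TCGA occurs starting at position 132.
TaqI cuts at 1 site.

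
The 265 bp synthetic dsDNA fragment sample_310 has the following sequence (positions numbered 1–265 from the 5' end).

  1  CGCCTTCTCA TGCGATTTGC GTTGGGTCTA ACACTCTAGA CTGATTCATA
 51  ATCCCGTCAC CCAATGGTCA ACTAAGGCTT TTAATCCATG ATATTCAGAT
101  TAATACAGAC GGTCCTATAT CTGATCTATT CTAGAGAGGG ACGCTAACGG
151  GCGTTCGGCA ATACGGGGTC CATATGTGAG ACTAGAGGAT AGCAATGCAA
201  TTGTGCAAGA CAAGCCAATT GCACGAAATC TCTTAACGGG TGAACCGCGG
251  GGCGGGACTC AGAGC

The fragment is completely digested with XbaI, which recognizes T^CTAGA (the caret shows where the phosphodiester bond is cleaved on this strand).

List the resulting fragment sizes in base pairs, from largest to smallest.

135, 95, 35 bp

XbaI sites (TCTAGA) start at positions 35, 130.
XbaI cuts after the first base of each site, so after positions 35, 130.
Linear molecule, 2 cuts → 3 fragments:
  1–35 → 35 bp
  36–130 → 95 bp
  131–265 → 135 bp
Sorted largest to smallest: 135, 95, 35 bp.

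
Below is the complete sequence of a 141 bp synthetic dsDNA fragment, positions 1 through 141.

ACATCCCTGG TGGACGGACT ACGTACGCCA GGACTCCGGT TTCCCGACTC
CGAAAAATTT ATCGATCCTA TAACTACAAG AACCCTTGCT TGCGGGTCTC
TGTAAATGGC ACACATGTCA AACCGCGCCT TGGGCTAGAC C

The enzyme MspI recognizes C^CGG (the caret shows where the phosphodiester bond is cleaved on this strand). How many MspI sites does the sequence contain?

CCGG occurs starting at position 36.
MspI cuts at 1 site.

1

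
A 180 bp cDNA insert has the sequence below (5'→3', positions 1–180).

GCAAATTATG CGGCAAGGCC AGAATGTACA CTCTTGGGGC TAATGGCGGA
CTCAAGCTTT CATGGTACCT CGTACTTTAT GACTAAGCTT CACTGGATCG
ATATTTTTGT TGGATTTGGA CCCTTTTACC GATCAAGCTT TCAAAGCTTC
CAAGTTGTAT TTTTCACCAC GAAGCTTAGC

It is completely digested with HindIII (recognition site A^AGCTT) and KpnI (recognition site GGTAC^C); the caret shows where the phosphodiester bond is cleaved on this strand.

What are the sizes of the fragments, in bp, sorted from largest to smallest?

54, 50, 28, 17, 14, 9, 8 bp

HindIII sites (AAGCTT) start at positions 54, 85, 135, 144, 172.
HindIII cuts after the first base of each site, so after positions 54, 85, 135, 144, 172.
The KpnI site (GGTACC) starts at position 64.
KpnI cuts after base 5 of each site (before the last base), so after position 68.
Combined cut positions: 54, 68, 85, 135, 144, 172.
Linear molecule, 6 cuts → 7 fragments:
  1–54 → 54 bp
  55–68 → 14 bp
  69–85 → 17 bp
  86–135 → 50 bp
  136–144 → 9 bp
  145–172 → 28 bp
  173–180 → 8 bp
Sorted largest to smallest: 54, 50, 28, 17, 14, 9, 8 bp.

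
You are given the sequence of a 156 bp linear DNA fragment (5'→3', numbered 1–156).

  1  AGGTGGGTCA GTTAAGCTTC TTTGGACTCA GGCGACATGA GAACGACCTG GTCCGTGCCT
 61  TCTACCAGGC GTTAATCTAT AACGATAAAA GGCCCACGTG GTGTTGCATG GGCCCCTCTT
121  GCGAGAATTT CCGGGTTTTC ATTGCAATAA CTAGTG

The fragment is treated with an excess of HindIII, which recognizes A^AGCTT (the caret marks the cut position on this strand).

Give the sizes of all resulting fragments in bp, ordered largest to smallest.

142, 14 bp

The HindIII site (AAGCTT) starts at position 14.
HindIII cuts after the first base of each site, so after position 14.
Linear molecule, 1 cut → 2 fragments:
  1–14 → 14 bp
  15–156 → 142 bp
Sorted largest to smallest: 142, 14 bp.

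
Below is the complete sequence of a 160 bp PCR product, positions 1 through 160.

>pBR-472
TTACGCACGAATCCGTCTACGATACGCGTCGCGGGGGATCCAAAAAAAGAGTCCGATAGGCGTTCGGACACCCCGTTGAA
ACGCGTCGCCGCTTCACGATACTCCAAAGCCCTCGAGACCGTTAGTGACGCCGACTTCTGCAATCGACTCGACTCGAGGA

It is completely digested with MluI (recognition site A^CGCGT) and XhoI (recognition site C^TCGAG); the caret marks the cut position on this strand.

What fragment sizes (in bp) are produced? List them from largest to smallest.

MluI sites (ACGCGT) start at positions 24, 81.
MluI cuts after the first base of each site, so after positions 24, 81.
XhoI sites (CTCGAG) start at positions 112, 153.
XhoI cuts after the first base of each site, so after positions 112, 153.
Combined cut positions: 24, 81, 112, 153.
Linear molecule, 4 cuts → 5 fragments:
  1–24 → 24 bp
  25–81 → 57 bp
  82–112 → 31 bp
  113–153 → 41 bp
  154–160 → 7 bp
Sorted largest to smallest: 57, 41, 31, 24, 7 bp.

57, 41, 31, 24, 7 bp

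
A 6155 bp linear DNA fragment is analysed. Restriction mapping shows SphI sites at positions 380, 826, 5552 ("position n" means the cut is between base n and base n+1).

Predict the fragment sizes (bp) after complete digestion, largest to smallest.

Linear molecule, 3 cuts → 4 fragments:
  380 − 0 = 380 bp
  826 − 380 = 446 bp
  5552 − 826 = 4726 bp
  6155 − 5552 = 603 bp
Sorted largest to smallest: 4726, 603, 446, 380 bp.

4726, 603, 446, 380 bp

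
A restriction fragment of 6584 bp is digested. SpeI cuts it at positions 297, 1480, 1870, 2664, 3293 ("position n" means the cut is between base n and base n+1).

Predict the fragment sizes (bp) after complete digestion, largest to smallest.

3291, 1183, 794, 629, 390, 297 bp

Linear molecule, 5 cuts → 6 fragments:
  297 − 0 = 297 bp
  1480 − 297 = 1183 bp
  1870 − 1480 = 390 bp
  2664 − 1870 = 794 bp
  3293 − 2664 = 629 bp
  6584 − 3293 = 3291 bp
Sorted largest to smallest: 3291, 1183, 794, 629, 390, 297 bp.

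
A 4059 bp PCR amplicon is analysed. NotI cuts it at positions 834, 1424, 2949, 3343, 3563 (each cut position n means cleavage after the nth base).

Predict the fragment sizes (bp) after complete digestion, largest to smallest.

Linear molecule, 5 cuts → 6 fragments:
  834 − 0 = 834 bp
  1424 − 834 = 590 bp
  2949 − 1424 = 1525 bp
  3343 − 2949 = 394 bp
  3563 − 3343 = 220 bp
  4059 − 3563 = 496 bp
Sorted largest to smallest: 1525, 834, 590, 496, 394, 220 bp.

1525, 834, 590, 496, 394, 220 bp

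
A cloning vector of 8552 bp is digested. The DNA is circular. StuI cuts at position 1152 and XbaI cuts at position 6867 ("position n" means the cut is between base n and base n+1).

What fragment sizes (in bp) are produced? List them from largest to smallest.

5715, 2837 bp

Combined cut positions (sorted): 1152, 6867.
Circular molecule, 2 cuts → 2 fragments:
  6867 − 1152 = 5715 bp
  wrap: 8552 − 6867 + 1152 = 2837 bp
Sorted largest to smallest: 5715, 2837 bp.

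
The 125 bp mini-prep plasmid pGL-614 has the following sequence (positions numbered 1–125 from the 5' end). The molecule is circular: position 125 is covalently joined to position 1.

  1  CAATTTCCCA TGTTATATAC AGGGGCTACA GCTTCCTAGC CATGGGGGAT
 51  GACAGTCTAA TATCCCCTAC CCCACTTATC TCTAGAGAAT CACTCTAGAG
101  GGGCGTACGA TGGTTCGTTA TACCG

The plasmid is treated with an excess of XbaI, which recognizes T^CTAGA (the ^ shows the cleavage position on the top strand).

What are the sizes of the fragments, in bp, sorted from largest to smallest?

XbaI sites (TCTAGA) start at positions 81, 94.
XbaI cuts after the first base of each site, so after positions 81, 94.
Circular molecule, 2 cuts → 2 fragments:
  82–94 → 13 bp
  95–125 then 1–81 → 31 + 81 = 112 bp
Sorted largest to smallest: 112, 13 bp.

112, 13 bp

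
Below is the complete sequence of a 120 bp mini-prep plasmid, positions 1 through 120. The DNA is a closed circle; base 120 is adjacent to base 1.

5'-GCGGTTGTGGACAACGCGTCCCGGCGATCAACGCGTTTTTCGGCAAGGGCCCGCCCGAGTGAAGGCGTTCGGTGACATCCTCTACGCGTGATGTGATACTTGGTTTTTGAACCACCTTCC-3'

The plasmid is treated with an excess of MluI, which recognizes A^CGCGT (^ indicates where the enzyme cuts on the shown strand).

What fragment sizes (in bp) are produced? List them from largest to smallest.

53, 50, 17 bp

MluI sites (ACGCGT) start at positions 14, 31, 84.
MluI cuts after the first base of each site, so after positions 14, 31, 84.
Circular molecule, 3 cuts → 3 fragments:
  15–31 → 17 bp
  32–84 → 53 bp
  85–120 then 1–14 → 36 + 14 = 50 bp
Sorted largest to smallest: 53, 50, 17 bp.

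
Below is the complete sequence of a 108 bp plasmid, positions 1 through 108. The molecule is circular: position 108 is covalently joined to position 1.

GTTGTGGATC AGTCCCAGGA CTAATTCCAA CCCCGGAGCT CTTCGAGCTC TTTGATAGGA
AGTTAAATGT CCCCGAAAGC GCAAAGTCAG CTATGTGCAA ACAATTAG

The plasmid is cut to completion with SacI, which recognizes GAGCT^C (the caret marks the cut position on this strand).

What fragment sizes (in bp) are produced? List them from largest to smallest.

SacI sites (GAGCTC) start at positions 36, 45.
SacI cuts after base 5 of each site (before the last base), so after positions 40, 49.
Circular molecule, 2 cuts → 2 fragments:
  41–49 → 9 bp
  50–108 then 1–40 → 59 + 40 = 99 bp
Sorted largest to smallest: 99, 9 bp.

99, 9 bp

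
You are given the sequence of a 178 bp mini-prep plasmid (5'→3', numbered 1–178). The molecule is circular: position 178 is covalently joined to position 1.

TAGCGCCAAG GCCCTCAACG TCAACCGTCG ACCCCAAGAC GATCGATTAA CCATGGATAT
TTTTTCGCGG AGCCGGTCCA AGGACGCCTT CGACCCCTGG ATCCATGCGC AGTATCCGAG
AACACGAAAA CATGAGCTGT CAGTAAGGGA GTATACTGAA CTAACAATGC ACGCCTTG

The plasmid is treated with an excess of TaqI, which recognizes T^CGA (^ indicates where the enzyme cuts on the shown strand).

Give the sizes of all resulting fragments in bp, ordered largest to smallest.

116, 47, 15 bp

TaqI sites (TCGA) start at positions 28, 43, 90.
TaqI cuts after the first base of each site, so after positions 28, 43, 90.
Circular molecule, 3 cuts → 3 fragments:
  29–43 → 15 bp
  44–90 → 47 bp
  91–178 then 1–28 → 88 + 28 = 116 bp
Sorted largest to smallest: 116, 47, 15 bp.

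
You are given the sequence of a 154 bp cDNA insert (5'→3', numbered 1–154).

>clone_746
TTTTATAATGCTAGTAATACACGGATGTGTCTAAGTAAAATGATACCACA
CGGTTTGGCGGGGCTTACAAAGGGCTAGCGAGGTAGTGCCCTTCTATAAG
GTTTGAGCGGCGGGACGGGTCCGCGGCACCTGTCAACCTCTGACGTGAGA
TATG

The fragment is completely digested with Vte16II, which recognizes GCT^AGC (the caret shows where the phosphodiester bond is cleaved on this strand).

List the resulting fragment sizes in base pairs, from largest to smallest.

The Vte16II site (GCTAGC) starts at position 74.
Vte16II cuts after base 3 of each site, so after position 76.
Linear molecule, 1 cut → 2 fragments:
  1–76 → 76 bp
  77–154 → 78 bp
Sorted largest to smallest: 78, 76 bp.

78, 76 bp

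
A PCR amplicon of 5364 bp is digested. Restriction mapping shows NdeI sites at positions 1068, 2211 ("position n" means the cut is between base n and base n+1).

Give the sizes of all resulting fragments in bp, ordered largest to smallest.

Linear molecule, 2 cuts → 3 fragments:
  1068 − 0 = 1068 bp
  2211 − 1068 = 1143 bp
  5364 − 2211 = 3153 bp
Sorted largest to smallest: 3153, 1143, 1068 bp.

3153, 1143, 1068 bp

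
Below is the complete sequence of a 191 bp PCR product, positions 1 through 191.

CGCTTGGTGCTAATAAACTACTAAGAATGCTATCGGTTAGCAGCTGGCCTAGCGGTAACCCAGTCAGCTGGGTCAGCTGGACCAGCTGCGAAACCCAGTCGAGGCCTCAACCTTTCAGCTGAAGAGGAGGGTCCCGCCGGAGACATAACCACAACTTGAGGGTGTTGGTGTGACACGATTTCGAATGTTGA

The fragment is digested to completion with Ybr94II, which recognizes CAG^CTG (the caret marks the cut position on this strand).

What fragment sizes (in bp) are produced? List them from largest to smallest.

73, 43, 33, 24, 9, 9 bp

Ybr94II sites (CAGCTG) start at positions 41, 65, 74, 83, 116.
Ybr94II cuts after base 3 of each site, so after positions 43, 67, 76, 85, 118.
Linear molecule, 5 cuts → 6 fragments:
  1–43 → 43 bp
  44–67 → 24 bp
  68–76 → 9 bp
  77–85 → 9 bp
  86–118 → 33 bp
  119–191 → 73 bp
Sorted largest to smallest: 73, 43, 33, 24, 9, 9 bp.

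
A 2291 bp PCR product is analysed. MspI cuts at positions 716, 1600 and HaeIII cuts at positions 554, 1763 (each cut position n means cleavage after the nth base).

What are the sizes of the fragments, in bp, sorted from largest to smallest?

884, 554, 528, 163, 162 bp

Combined cut positions (sorted): 554, 716, 1600, 1763.
Linear molecule, 4 cuts → 5 fragments:
  554 − 0 = 554 bp
  716 − 554 = 162 bp
  1600 − 716 = 884 bp
  1763 − 1600 = 163 bp
  2291 − 1763 = 528 bp
Sorted largest to smallest: 884, 554, 528, 163, 162 bp.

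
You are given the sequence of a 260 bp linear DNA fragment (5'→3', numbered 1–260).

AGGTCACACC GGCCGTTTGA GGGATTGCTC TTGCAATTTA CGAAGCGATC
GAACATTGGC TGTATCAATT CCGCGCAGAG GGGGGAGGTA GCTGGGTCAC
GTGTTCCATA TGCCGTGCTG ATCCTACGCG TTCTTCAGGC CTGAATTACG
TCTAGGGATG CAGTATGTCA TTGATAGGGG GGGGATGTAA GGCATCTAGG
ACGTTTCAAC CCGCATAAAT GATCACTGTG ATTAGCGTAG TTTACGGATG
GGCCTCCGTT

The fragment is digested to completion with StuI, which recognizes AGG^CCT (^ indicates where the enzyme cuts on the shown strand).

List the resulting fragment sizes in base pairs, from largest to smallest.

The StuI site (AGGCCT) starts at position 137.
StuI cuts after base 3 of each site, so after position 139.
Linear molecule, 1 cut → 2 fragments:
  1–139 → 139 bp
  140–260 → 121 bp
Sorted largest to smallest: 139, 121 bp.

139, 121 bp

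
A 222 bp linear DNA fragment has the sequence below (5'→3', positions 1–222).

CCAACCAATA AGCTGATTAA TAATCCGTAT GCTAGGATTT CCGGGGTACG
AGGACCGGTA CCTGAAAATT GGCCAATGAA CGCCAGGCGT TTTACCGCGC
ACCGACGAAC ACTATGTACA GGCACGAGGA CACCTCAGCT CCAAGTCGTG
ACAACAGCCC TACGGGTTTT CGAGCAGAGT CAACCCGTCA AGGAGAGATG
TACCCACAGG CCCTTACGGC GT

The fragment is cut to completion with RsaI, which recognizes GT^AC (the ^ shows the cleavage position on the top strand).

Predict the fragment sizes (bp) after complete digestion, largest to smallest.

84, 58, 47, 21, 12 bp

RsaI sites (GTAC) start at positions 46, 58, 116, 200.
RsaI cuts after base 2 of each site, so after positions 47, 59, 117, 201.
Linear molecule, 4 cuts → 5 fragments:
  1–47 → 47 bp
  48–59 → 12 bp
  60–117 → 58 bp
  118–201 → 84 bp
  202–222 → 21 bp
Sorted largest to smallest: 84, 58, 47, 21, 12 bp.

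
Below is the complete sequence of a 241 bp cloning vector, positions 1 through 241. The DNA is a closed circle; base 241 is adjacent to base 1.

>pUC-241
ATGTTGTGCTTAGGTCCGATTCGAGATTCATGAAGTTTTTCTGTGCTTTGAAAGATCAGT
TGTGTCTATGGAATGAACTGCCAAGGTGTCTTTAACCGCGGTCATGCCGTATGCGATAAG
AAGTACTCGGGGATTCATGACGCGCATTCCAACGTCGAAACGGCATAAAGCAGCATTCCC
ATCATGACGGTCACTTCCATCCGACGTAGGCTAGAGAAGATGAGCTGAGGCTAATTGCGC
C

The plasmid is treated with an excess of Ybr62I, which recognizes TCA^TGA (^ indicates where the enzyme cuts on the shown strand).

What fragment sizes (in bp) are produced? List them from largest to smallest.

107, 87, 47 bp

Ybr62I sites (TCATGA) start at positions 28, 135, 182.
Ybr62I cuts after base 3 of each site, so after positions 30, 137, 184.
Circular molecule, 3 cuts → 3 fragments:
  31–137 → 107 bp
  138–184 → 47 bp
  185–241 then 1–30 → 57 + 30 = 87 bp
Sorted largest to smallest: 107, 87, 47 bp.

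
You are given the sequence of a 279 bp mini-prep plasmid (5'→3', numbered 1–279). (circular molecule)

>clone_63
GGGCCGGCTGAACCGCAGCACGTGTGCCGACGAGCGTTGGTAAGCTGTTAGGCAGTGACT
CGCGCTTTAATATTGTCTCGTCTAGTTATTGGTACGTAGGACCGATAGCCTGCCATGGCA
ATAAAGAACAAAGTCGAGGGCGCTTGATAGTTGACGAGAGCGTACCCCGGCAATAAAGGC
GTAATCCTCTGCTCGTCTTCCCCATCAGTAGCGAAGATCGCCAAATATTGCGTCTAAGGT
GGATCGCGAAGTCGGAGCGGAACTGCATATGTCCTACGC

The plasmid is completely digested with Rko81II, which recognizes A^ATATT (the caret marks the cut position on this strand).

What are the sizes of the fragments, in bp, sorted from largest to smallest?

155, 124 bp

Rko81II sites (AATATT) start at positions 69, 224.
Rko81II cuts after the first base of each site, so after positions 69, 224.
Circular molecule, 2 cuts → 2 fragments:
  70–224 → 155 bp
  225–279 then 1–69 → 55 + 69 = 124 bp
Sorted largest to smallest: 155, 124 bp.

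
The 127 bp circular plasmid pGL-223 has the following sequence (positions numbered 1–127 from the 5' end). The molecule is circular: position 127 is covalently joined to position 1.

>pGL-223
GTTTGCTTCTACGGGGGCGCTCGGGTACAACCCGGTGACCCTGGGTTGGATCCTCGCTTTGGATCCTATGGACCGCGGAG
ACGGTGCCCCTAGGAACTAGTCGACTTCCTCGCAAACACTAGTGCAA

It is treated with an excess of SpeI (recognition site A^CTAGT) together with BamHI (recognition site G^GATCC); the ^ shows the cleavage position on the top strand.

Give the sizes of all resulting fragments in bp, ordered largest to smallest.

SpeI sites (ACTAGT) start at positions 96, 118.
SpeI cuts after the first base of each site, so after positions 96, 118.
BamHI sites (GGATCC) start at positions 48, 61.
BamHI cuts after the first base of each site, so after positions 48, 61.
Combined cut positions: 48, 61, 96, 118.
Circular molecule, 4 cuts → 4 fragments:
  49–61 → 13 bp
  62–96 → 35 bp
  97–118 → 22 bp
  119–127 then 1–48 → 9 + 48 = 57 bp
Sorted largest to smallest: 57, 35, 22, 13 bp.

57, 35, 22, 13 bp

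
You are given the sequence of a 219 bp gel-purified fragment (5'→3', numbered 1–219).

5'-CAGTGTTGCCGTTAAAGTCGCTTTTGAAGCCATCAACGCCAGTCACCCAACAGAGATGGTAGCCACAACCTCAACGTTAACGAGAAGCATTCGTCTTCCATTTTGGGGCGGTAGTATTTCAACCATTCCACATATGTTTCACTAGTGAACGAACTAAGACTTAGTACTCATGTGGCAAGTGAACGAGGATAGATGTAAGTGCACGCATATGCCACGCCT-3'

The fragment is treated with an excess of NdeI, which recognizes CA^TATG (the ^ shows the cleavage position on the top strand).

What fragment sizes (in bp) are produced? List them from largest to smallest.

132, 75, 12 bp

NdeI sites (CATATG) start at positions 131, 206.
NdeI cuts after base 2 of each site, so after positions 132, 207.
Linear molecule, 2 cuts → 3 fragments:
  1–132 → 132 bp
  133–207 → 75 bp
  208–219 → 12 bp
Sorted largest to smallest: 132, 75, 12 bp.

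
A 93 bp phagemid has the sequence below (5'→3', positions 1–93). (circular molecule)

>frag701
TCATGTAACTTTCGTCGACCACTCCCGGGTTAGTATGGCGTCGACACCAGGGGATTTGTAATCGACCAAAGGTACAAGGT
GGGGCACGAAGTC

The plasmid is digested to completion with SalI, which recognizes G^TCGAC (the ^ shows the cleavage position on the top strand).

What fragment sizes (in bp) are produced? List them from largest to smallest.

67, 26 bp

SalI sites (GTCGAC) start at positions 14, 40.
SalI cuts after the first base of each site, so after positions 14, 40.
Circular molecule, 2 cuts → 2 fragments:
  15–40 → 26 bp
  41–93 then 1–14 → 53 + 14 = 67 bp
Sorted largest to smallest: 67, 26 bp.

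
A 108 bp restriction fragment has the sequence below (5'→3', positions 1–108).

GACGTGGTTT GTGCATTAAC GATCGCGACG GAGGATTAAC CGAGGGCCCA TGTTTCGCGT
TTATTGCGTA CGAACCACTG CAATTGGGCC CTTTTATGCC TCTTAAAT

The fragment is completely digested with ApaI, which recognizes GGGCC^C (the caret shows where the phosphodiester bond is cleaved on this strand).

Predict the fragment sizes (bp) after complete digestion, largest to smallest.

ApaI sites (GGGCCC) start at positions 44, 86.
ApaI cuts after base 5 of each site (before the last base), so after positions 48, 90.
Linear molecule, 2 cuts → 3 fragments:
  1–48 → 48 bp
  49–90 → 42 bp
  91–108 → 18 bp
Sorted largest to smallest: 48, 42, 18 bp.

48, 42, 18 bp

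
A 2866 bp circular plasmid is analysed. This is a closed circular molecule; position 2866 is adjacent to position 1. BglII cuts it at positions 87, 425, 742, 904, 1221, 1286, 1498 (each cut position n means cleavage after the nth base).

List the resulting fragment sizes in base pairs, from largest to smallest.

1455, 338, 317, 317, 212, 162, 65 bp

Circular molecule, 7 cuts → 7 fragments:
  425 − 87 = 338 bp
  742 − 425 = 317 bp
  904 − 742 = 162 bp
  1221 − 904 = 317 bp
  1286 − 1221 = 65 bp
  1498 − 1286 = 212 bp
  wrap: 2866 − 1498 + 87 = 1455 bp
Sorted largest to smallest: 1455, 338, 317, 317, 212, 162, 65 bp.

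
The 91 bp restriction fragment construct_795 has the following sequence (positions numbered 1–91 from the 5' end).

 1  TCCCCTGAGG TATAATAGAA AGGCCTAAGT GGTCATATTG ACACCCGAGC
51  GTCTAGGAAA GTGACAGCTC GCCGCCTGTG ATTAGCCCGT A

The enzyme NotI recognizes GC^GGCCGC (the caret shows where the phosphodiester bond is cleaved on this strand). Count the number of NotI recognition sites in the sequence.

0

No occurrence of GCGGCCGC is present in the sequence.
NotI does not cut: 0 sites.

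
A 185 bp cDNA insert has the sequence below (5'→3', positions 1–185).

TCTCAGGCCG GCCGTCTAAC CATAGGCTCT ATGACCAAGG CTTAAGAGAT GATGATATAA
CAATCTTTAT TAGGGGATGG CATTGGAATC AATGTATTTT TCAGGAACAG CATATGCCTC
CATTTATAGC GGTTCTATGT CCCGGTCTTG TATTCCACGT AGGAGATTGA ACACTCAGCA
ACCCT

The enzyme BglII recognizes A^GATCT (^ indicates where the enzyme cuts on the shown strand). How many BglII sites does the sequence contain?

No occurrence of AGATCT is present in the sequence.
BglII does not cut: 0 sites.

0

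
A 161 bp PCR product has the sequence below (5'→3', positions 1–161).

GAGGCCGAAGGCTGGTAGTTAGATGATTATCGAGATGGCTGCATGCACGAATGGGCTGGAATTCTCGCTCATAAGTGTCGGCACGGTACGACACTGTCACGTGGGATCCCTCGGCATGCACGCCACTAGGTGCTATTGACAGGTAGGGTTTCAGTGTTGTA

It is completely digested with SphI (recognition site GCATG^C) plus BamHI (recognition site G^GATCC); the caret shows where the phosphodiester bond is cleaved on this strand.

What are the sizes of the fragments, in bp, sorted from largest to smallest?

SphI sites (GCATGC) start at positions 41, 114.
SphI cuts after base 5 of each site (before the last base), so after positions 45, 118.
The BamHI site (GGATCC) starts at position 104.
BamHI cuts after the first base of each site, so after position 104.
Combined cut positions: 45, 104, 118.
Linear molecule, 3 cuts → 4 fragments:
  1–45 → 45 bp
  46–104 → 59 bp
  105–118 → 14 bp
  119–161 → 43 bp
Sorted largest to smallest: 59, 45, 43, 14 bp.

59, 45, 43, 14 bp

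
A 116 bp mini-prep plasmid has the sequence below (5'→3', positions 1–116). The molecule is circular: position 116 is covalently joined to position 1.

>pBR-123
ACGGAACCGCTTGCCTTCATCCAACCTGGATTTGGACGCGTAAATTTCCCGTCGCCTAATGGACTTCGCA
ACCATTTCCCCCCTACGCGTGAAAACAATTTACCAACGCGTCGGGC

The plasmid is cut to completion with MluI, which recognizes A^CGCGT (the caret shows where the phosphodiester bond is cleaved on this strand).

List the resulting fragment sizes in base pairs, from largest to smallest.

MluI sites (ACGCGT) start at positions 36, 85, 106.
MluI cuts after the first base of each site, so after positions 36, 85, 106.
Circular molecule, 3 cuts → 3 fragments:
  37–85 → 49 bp
  86–106 → 21 bp
  107–116 then 1–36 → 10 + 36 = 46 bp
Sorted largest to smallest: 49, 46, 21 bp.

49, 46, 21 bp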